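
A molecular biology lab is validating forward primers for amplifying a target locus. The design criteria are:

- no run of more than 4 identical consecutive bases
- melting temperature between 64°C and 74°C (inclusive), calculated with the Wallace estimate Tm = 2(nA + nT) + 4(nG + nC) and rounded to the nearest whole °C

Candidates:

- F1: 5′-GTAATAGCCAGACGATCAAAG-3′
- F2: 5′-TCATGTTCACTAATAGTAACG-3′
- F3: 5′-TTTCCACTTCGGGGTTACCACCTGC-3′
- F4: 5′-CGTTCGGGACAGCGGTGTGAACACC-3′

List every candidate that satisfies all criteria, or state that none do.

F1 (21 nt, A=9 T=3 G=5 C=4): longest run = 3 ✓; Tm = 2·12 + 4·9 = 60°C, outside 64–74°C ✗ — fails.
F2 (21 nt, A=7 T=7 G=3 C=4): longest run = 2 ✓; Tm = 2·14 + 4·7 = 56°C, outside 64–74°C ✗ — fails.
F3 (25 nt, A=3 T=8 G=5 C=9): longest run = 4 ✓; Tm = 2·11 + 4·14 = 78°C, outside 64–74°C ✗ — fails.
F4 (25 nt, A=5 T=4 G=9 C=7): longest run = 3 ✓; Tm = 2·9 + 4·16 = 82°C, outside 64–74°C ✗ — fails.

None of the candidates satisfy all criteria.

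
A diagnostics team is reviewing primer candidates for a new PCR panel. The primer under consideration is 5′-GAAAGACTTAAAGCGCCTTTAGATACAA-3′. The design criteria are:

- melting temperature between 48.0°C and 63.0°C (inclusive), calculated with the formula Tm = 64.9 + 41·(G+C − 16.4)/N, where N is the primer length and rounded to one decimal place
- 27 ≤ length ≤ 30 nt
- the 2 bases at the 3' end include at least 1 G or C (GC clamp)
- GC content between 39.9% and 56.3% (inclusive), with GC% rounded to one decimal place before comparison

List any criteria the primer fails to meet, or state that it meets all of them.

Base counts: A=12, T=6, G=5, C=5 (length 28).
Tm: Tm = 64.9 + 41·(10 − 16.4)/28 = 55.5°C ✓
length: length 28 ✓
GC clamp: 3' end AA has 0 G/C, need ≥1 ✗
GC content: GC 10/28 = 35.7%, outside 39.9–56.3% ✗

Fails: GC clamp, GC content.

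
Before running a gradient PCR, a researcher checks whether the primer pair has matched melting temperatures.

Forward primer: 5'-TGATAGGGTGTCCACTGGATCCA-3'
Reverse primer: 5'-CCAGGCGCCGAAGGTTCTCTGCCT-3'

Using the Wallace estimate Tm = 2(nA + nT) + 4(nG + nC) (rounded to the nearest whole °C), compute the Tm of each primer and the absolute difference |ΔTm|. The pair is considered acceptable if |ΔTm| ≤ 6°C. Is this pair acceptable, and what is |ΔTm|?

Forward: A=5 T=6 G=7 C=5 → Tm = 2·11 + 4·12 = 70°C.
Reverse: A=3 T=5 G=7 C=9 → Tm = 2·8 + 4·16 = 80°C.
|ΔTm| = |70 − 80| = 10°C, > 6°C.

|ΔTm| = 10°C; the pair is not acceptable.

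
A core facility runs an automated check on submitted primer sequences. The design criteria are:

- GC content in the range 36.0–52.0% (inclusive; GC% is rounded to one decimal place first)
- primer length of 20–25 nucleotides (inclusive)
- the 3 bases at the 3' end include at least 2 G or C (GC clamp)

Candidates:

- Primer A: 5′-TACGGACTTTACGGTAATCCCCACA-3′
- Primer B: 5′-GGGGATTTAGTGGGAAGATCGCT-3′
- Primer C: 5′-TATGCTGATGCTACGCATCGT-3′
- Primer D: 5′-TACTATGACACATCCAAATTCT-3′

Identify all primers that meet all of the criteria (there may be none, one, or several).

Primer A (25 nt, A=7 T=6 G=4 C=8): GC 12/25 = 48.0% ✓; length 25 ✓; 3' end ACA has 1 G/C, need ≥2 ✗ — fails.
Primer B (23 nt, A=5 T=6 G=10 C=2): GC 12/23 = 52.2%, outside 36.0–52.0% ✗; length 23 ✓; 3' end GCT has 2 G/C ✓ — fails.
Primer C (21 nt, A=4 T=7 G=5 C=5): GC 10/21 = 47.6% ✓; length 21 ✓; 3' end CGT has 2 G/C ✓ — passes.
Primer D (22 nt, A=8 T=7 G=1 C=6): GC 7/22 = 31.8%, outside 36.0–52.0% ✗; length 22 ✓; 3' end TCT has 1 G/C, need ≥2 ✗ — fails.

Primer C only.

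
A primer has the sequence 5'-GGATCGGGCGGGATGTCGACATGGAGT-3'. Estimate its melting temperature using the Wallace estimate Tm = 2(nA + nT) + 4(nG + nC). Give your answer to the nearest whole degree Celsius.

Base counts: A=5, T=5, G=13, C=4 (length 27).
Tm = 2·(5+5) + 4·(13+4) = 2·10 + 4·17 = 20 + 68 = 88°C.

88°C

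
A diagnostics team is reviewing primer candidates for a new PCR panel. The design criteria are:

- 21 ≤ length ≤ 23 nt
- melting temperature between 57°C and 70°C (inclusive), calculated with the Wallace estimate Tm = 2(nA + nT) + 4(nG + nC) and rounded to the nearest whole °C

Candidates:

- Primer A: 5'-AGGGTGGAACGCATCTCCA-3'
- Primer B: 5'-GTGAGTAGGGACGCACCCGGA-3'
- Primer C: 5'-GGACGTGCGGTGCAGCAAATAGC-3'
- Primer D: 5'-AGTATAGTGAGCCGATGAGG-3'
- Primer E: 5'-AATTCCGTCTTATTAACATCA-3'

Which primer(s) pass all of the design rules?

Primer B only.

Primer A (19 nt, A=5 T=3 G=6 C=5): length 19, outside 21–23 ✗; Tm = 2·8 + 4·11 = 60°C ✓ — fails.
Primer B (21 nt, A=5 T=2 G=9 C=5): length 21 ✓; Tm = 2·7 + 4·14 = 70°C ✓ — passes.
Primer C (23 nt, A=6 T=3 G=9 C=5): length 23 ✓; Tm = 2·9 + 4·14 = 74°C, outside 57–70°C ✗ — fails.
Primer D (20 nt, A=6 T=4 G=8 C=2): length 20, outside 21–23 ✗; Tm = 2·10 + 4·10 = 60°C ✓ — fails.
Primer E (21 nt, A=7 T=8 G=1 C=5): length 21 ✓; Tm = 2·15 + 4·6 = 54°C, outside 57–70°C ✗ — fails.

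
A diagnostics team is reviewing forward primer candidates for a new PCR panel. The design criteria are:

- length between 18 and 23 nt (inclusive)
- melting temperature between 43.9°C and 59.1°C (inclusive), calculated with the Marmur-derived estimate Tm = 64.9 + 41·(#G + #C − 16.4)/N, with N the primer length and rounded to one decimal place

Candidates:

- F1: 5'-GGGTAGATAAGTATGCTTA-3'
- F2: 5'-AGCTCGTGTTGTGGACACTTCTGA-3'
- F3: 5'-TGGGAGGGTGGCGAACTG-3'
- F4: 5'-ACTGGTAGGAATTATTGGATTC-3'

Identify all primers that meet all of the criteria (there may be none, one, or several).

F1 (19 nt, A=6 T=6 G=6 C=1): length 19 ✓; Tm = 64.9 + 41·(7 − 16.4)/19 = 44.6°C ✓ — passes.
F2 (24 nt, A=4 T=8 G=7 C=5): length 24, outside 18–23 ✗; Tm = 64.9 + 41·(12 − 16.4)/24 = 57.4°C ✓ — fails.
F3 (18 nt, A=3 T=3 G=10 C=2): length 18 ✓; Tm = 64.9 + 41·(12 − 16.4)/18 = 54.9°C ✓ — passes.
F4 (22 nt, A=6 T=8 G=6 C=2): length 22 ✓; Tm = 64.9 + 41·(8 − 16.4)/22 = 49.2°C ✓ — passes.

F1, F3 and F4.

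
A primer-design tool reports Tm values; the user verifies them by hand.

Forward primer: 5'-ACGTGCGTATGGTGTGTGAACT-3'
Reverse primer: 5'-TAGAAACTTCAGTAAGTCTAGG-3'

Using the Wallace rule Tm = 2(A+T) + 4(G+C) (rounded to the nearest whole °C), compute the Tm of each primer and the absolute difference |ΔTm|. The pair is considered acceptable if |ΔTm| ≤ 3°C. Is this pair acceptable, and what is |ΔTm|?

|ΔTm| = 6°C; the pair is not acceptable.

Forward: A=4 T=7 G=8 C=3 → Tm = 2·11 + 4·11 = 66°C.
Reverse: A=8 T=6 G=5 C=3 → Tm = 2·14 + 4·8 = 60°C.
|ΔTm| = |66 − 60| = 6°C, > 3°C.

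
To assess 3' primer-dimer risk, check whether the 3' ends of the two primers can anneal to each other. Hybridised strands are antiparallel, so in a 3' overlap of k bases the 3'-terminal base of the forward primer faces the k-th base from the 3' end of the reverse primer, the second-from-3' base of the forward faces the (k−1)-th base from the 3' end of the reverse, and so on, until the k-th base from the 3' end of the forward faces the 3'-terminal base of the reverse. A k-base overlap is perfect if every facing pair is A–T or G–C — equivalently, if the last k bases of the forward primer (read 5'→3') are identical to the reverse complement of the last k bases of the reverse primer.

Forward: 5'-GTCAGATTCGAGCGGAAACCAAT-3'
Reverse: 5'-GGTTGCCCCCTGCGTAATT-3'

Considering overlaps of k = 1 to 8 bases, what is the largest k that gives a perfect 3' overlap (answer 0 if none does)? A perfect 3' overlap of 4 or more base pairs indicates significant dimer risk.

Longest perfect overlap: 3 complementary base pairs; below the dimer-risk threshold (threshold 4).

Last 8 bases (5'→3') — forward …AAACCAAT, reverse …GCGTAATT.
Reverse complement of the reverse primer's last 8 bases: AATTACGC; its first k bases are the reverse complement of the reverse primer's last k bases, so a perfect k-base overlap needs the forward primer's last k bases to equal them.
Comparing (forward last k vs required): k=1: T vs A ✗; k=2: AT vs AA ✗; k=3: AAT vs AAT ✓; k=4: CAAT vs AATT ✗; k=5: CCAAT vs AATTA ✗; k=6: ACCAAT vs AATTAC ✗; k=7: AACCAAT vs AATTACG ✗; k=8: AAACCAAT vs AATTACGC ✗.
Only k = 3 is perfect, so the longest perfect 3' overlap is 3.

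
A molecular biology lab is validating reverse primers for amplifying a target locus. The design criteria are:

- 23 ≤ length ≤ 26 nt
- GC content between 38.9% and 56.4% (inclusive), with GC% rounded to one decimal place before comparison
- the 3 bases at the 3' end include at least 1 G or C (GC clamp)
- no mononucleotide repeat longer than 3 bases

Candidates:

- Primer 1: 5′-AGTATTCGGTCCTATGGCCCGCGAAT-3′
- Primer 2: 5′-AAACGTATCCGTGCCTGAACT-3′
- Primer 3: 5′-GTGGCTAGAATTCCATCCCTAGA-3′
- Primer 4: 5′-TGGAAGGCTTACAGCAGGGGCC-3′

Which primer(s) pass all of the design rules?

Primer 3 only.

Primer 1 (26 nt, A=5 T=7 G=7 C=7): length 26 ✓; GC 14/26 = 53.8% ✓; 3' end AAT has 0 G/C, need ≥1 ✗; longest run = 3 ✓ — fails.
Primer 2 (21 nt, A=6 T=5 G=4 C=6): length 21, outside 23–26 ✗; GC 10/21 = 47.6% ✓; 3' end ACT has 1 G/C ✓; longest run = 3 ✓ — fails.
Primer 3 (23 nt, A=6 T=6 G=5 C=6): length 23 ✓; GC 11/23 = 47.8% ✓; 3' end AGA has 1 G/C ✓; longest run = 3 ✓ — passes.
Primer 4 (22 nt, A=5 T=3 G=9 C=5): length 22, outside 23–26 ✗; GC 14/22 = 63.6%, outside 38.9–56.4% ✗; 3' end GCC has 3 G/C ✓; longest run = 4, exceeds 3 ✗ — fails.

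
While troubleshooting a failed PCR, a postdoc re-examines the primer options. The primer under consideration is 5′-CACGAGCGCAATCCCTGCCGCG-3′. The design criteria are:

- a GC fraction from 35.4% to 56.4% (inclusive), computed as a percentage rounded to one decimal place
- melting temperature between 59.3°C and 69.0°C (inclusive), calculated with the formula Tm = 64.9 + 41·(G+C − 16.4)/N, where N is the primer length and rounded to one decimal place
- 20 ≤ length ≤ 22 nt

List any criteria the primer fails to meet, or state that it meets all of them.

Base counts: A=4, T=2, G=6, C=10 (length 22).
GC content: GC 16/22 = 72.7%, outside 35.4–56.4% ✗
Tm: Tm = 64.9 + 41·(16 − 16.4)/22 = 64.2°C ✓
length: length 22 ✓

Fails: GC content.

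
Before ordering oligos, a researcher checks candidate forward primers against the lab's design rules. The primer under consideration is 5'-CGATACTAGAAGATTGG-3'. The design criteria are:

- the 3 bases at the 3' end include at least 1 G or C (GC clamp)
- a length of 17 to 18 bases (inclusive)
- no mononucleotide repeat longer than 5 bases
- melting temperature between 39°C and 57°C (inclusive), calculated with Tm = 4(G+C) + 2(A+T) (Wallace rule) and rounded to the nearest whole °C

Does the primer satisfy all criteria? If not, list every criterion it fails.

Base counts: A=6, T=4, G=5, C=2 (length 17).
GC clamp: 3' end TGG has 2 G/C ✓
length: length 17 ✓
homopolymer run: longest run = 2 ✓
Tm: Tm = 2·10 + 4·7 = 48°C ✓

Meets all criteria.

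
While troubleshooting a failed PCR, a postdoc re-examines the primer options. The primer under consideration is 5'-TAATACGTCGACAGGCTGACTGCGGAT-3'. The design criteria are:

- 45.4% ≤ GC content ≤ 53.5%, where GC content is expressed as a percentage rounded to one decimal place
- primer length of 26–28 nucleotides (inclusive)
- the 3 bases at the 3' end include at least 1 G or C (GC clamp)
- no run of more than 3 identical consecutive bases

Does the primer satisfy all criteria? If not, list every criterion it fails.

Meets all criteria.

Base counts: A=7, T=6, G=8, C=6 (length 27).
GC content: GC 14/27 = 51.9% ✓
length: length 27 ✓
GC clamp: 3' end GAT has 1 G/C ✓
homopolymer run: longest run = 2 ✓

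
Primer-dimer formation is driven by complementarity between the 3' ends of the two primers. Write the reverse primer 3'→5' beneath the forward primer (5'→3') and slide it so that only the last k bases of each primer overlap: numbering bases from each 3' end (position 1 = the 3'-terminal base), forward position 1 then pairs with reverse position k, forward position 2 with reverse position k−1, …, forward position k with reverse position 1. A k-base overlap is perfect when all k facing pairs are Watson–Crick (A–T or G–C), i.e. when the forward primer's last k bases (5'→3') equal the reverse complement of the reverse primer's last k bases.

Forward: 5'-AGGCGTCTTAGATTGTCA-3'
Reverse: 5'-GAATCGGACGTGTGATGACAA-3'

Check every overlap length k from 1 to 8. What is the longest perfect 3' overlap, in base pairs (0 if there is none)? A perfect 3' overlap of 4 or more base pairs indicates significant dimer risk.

Last 8 bases (5'→3') — forward …GATTGTCA, reverse …GATGACAA.
Reverse complement of the reverse primer's last 8 bases: TTGTCATC; its first k bases are the reverse complement of the reverse primer's last k bases, so a perfect k-base overlap needs the forward primer's last k bases to equal them.
Comparing (forward last k vs required): k=1: A vs T ✗; k=2: CA vs TT ✗; k=3: TCA vs TTG ✗; k=4: GTCA vs TTGT ✗; k=5: TGTCA vs TTGTC ✗; k=6: TTGTCA vs TTGTCA ✓; k=7: ATTGTCA vs TTGTCAT ✗; k=8: GATTGTCA vs TTGTCATC ✗.
Only k = 6 is perfect, so the longest perfect 3' overlap is 6.

Longest perfect overlap: 6 complementary base pairs; significant dimer risk (threshold 4).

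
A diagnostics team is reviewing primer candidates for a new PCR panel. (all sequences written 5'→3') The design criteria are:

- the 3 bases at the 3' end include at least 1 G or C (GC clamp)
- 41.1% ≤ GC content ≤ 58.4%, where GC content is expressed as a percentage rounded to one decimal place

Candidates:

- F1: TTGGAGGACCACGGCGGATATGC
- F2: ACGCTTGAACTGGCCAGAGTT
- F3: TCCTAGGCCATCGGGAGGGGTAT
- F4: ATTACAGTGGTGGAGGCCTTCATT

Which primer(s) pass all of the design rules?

F1 (23 nt, A=5 T=4 G=9 C=5): 3' end TGC has 2 G/C ✓; GC 14/23 = 60.9%, outside 41.1–58.4% ✗ — fails.
F2 (21 nt, A=5 T=5 G=6 C=5): 3' end GTT has 1 G/C ✓; GC 11/21 = 52.4% ✓ — passes.
F3 (23 nt, A=4 T=5 G=9 C=5): 3' end TAT has 0 G/C, need ≥1 ✗; GC 14/23 = 60.9%, outside 41.1–58.4% ✗ — fails.
F4 (24 nt, A=5 T=8 G=7 C=4): 3' end ATT has 0 G/C, need ≥1 ✗; GC 11/24 = 45.8% ✓ — fails.

F2 only.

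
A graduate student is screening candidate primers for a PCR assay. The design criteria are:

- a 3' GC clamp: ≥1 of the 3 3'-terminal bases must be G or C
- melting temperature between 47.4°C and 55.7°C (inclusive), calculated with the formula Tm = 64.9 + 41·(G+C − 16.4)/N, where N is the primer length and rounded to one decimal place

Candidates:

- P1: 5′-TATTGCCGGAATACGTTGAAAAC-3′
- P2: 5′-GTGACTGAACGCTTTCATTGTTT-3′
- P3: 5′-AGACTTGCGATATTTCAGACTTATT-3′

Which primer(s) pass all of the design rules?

P1 only.

P1 (23 nt, A=8 T=6 G=5 C=4): 3' end AAC has 1 G/C ✓; Tm = 64.9 + 41·(9 − 16.4)/23 = 51.7°C ✓ — passes.
P2 (23 nt, A=4 T=10 G=5 C=4): 3' end TTT has 0 G/C, need ≥1 ✗; Tm = 64.9 + 41·(9 − 16.4)/23 = 51.7°C ✓ — fails.
P3 (25 nt, A=7 T=10 G=4 C=4): 3' end ATT has 0 G/C, need ≥1 ✗; Tm = 64.9 + 41·(8 − 16.4)/25 = 51.1°C ✓ — fails.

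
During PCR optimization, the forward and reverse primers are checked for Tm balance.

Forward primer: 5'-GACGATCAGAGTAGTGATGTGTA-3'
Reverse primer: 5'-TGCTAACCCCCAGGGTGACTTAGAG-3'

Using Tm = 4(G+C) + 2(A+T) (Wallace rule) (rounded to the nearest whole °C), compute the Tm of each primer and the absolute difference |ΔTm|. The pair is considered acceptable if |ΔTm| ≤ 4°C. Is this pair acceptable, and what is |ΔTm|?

Forward: A=7 T=6 G=8 C=2 → Tm = 2·13 + 4·10 = 66°C.
Reverse: A=6 T=5 G=7 C=7 → Tm = 2·11 + 4·14 = 78°C.
|ΔTm| = |66 − 78| = 12°C, > 4°C.

|ΔTm| = 12°C; the pair is not acceptable.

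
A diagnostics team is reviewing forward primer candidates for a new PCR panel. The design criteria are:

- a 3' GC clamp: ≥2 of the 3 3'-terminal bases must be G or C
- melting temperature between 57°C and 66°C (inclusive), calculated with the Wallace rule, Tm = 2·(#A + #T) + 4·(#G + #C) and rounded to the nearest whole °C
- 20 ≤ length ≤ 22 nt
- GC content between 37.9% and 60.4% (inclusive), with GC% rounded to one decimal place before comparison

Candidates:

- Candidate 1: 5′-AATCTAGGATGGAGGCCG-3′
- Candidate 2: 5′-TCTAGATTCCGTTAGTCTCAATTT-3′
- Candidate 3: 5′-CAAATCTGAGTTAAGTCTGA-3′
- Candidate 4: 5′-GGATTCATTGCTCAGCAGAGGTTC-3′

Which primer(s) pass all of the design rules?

Candidate 1 (18 nt, A=5 T=3 G=7 C=3): 3' end CCG has 3 G/C ✓; Tm = 2·8 + 4·10 = 56°C, outside 57–66°C ✗; length 18, outside 20–22 ✗; GC 10/18 = 55.6% ✓ — fails.
Candidate 2 (24 nt, A=5 T=11 G=3 C=5): 3' end TTT has 0 G/C, need ≥2 ✗; Tm = 2·16 + 4·8 = 64°C ✓; length 24, outside 20–22 ✗; GC 8/24 = 33.3%, outside 37.9–60.4% ✗ — fails.
Candidate 3 (20 nt, A=7 T=6 G=4 C=3): 3' end TGA has 1 G/C, need ≥2 ✗; Tm = 2·13 + 4·7 = 54°C, outside 57–66°C ✗; length 20 ✓; GC 7/20 = 35.0%, outside 37.9–60.4% ✗ — fails.
Candidate 4 (24 nt, A=5 T=7 G=7 C=5): 3' end TTC has 1 G/C, need ≥2 ✗; Tm = 2·12 + 4·12 = 72°C, outside 57–66°C ✗; length 24, outside 20–22 ✗; GC 12/24 = 50.0% ✓ — fails.

None of the candidates satisfy all criteria.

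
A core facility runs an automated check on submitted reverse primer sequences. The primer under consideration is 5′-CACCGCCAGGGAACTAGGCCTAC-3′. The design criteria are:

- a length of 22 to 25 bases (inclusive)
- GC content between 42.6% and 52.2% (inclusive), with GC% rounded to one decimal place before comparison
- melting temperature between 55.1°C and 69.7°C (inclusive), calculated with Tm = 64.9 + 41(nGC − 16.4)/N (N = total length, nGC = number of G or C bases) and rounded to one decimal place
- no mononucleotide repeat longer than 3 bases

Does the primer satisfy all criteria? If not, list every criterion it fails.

Base counts: A=6, T=2, G=6, C=9 (length 23).
length: length 23 ✓
GC content: GC 15/23 = 65.2%, outside 42.6–52.2% ✗
Tm: Tm = 64.9 + 41·(15 − 16.4)/23 = 62.4°C ✓
homopolymer run: longest run = 3 ✓

Fails: GC content.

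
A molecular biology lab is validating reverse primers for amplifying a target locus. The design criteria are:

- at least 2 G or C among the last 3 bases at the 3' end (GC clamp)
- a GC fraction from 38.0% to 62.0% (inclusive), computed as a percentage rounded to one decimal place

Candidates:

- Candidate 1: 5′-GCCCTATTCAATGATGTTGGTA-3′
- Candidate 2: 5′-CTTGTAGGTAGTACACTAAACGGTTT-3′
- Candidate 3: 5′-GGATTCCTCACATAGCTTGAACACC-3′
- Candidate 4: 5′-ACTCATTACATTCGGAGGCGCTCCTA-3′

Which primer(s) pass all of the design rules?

Candidate 3 only.

Candidate 1 (22 nt, A=5 T=8 G=5 C=4): 3' end GTA has 1 G/C, need ≥2 ✗; GC 9/22 = 40.9% ✓ — fails.
Candidate 2 (26 nt, A=7 T=9 G=6 C=4): 3' end TTT has 0 G/C, need ≥2 ✗; GC 10/26 = 38.5% ✓ — fails.
Candidate 3 (25 nt, A=7 T=6 G=4 C=8): 3' end ACC has 2 G/C ✓; GC 12/25 = 48.0% ✓ — passes.
Candidate 4 (26 nt, A=6 T=7 G=5 C=8): 3' end CTA has 1 G/C, need ≥2 ✗; GC 13/26 = 50.0% ✓ — fails.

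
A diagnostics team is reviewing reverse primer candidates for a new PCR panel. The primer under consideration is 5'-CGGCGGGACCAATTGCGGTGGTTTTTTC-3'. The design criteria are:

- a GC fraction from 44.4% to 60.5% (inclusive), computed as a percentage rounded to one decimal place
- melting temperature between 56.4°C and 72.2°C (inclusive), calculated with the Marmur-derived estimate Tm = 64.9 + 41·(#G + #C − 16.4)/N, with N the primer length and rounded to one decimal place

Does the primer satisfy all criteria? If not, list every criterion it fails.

Meets all criteria.

Base counts: A=3, T=9, G=10, C=6 (length 28).
GC content: GC 16/28 = 57.1% ✓
Tm: Tm = 64.9 + 41·(16 − 16.4)/28 = 64.3°C ✓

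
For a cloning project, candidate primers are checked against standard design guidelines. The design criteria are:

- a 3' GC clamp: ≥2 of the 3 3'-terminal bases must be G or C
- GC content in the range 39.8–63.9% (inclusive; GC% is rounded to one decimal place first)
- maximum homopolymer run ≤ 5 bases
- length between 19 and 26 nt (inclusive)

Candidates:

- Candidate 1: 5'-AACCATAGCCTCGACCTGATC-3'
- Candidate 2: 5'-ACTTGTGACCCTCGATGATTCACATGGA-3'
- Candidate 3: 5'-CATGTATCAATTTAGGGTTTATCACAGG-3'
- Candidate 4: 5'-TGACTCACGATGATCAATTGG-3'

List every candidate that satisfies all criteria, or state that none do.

Candidate 1 (21 nt, A=6 T=4 G=3 C=8): 3' end ATC has 1 G/C, need ≥2 ✗; GC 11/21 = 52.4% ✓; longest run = 2 ✓; length 21 ✓ — fails.
Candidate 2 (28 nt, A=7 T=8 G=6 C=7): 3' end GGA has 2 G/C ✓; GC 13/28 = 46.4% ✓; longest run = 3 ✓; length 28, outside 19–26 ✗ — fails.
Candidate 3 (28 nt, A=8 T=10 G=6 C=4): 3' end AGG has 2 G/C ✓; GC 10/28 = 35.7%, outside 39.8–63.9% ✗; longest run = 3 ✓; length 28, outside 19–26 ✗ — fails.
Candidate 4 (21 nt, A=6 T=6 G=5 C=4): 3' end TGG has 2 G/C ✓; GC 9/21 = 42.9% ✓; longest run = 2 ✓; length 21 ✓ — passes.

Candidate 4 only.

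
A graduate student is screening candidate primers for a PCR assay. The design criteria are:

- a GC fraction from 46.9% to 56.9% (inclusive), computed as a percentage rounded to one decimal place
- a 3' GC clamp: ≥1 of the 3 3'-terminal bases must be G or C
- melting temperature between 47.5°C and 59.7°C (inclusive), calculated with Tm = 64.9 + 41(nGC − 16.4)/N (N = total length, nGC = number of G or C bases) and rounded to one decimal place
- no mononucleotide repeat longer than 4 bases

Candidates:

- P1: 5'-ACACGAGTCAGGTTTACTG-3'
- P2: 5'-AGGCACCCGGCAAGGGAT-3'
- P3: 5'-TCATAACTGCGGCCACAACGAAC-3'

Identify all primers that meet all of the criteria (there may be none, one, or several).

P1 and P3.

P1 (19 nt, A=5 T=5 G=5 C=4): GC 9/19 = 47.4% ✓; 3' end CTG has 2 G/C ✓; Tm = 64.9 + 41·(9 − 16.4)/19 = 48.9°C ✓; longest run = 3 ✓ — passes.
P2 (18 nt, A=5 T=1 G=7 C=5): GC 12/18 = 66.7%, outside 46.9–56.9% ✗; 3' end GAT has 1 G/C ✓; Tm = 64.9 + 41·(12 − 16.4)/18 = 54.9°C ✓; longest run = 3 ✓ — fails.
P3 (23 nt, A=8 T=3 G=4 C=8): GC 12/23 = 52.2% ✓; 3' end AAC has 1 G/C ✓; Tm = 64.9 + 41·(12 − 16.4)/23 = 57.1°C ✓; longest run = 2 ✓ — passes.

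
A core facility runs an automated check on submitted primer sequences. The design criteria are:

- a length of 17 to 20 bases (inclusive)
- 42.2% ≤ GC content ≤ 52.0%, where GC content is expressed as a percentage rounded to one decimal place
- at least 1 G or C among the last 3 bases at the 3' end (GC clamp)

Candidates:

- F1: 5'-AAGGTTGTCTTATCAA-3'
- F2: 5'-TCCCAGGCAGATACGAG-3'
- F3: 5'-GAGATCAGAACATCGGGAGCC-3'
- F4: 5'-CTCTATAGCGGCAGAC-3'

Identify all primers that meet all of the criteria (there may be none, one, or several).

None of the candidates satisfy all criteria.

F1 (16 nt, A=5 T=6 G=3 C=2): length 16, outside 17–20 ✗; GC 5/16 = 31.3%, outside 42.2–52.0% ✗; 3' end CAA has 1 G/C ✓ — fails.
F2 (17 nt, A=5 T=2 G=5 C=5): length 17 ✓; GC 10/17 = 58.8%, outside 42.2–52.0% ✗; 3' end GAG has 2 G/C ✓ — fails.
F3 (21 nt, A=7 T=2 G=7 C=5): length 21, outside 17–20 ✗; GC 12/21 = 57.1%, outside 42.2–52.0% ✗; 3' end GCC has 3 G/C ✓ — fails.
F4 (16 nt, A=4 T=3 G=4 C=5): length 16, outside 17–20 ✗; GC 9/16 = 56.3%, outside 42.2–52.0% ✗; 3' end GAC has 2 G/C ✓ — fails.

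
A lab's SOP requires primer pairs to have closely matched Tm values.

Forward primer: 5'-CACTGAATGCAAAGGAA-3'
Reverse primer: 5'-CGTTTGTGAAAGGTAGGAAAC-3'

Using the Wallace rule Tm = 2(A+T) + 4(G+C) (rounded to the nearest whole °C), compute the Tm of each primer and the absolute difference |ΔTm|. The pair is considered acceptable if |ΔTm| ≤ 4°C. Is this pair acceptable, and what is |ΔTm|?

Forward: A=8 T=2 G=4 C=3 → Tm = 2·10 + 4·7 = 48°C.
Reverse: A=7 T=5 G=7 C=2 → Tm = 2·12 + 4·9 = 60°C.
|ΔTm| = |48 − 60| = 12°C, > 4°C.

|ΔTm| = 12°C; the pair is not acceptable.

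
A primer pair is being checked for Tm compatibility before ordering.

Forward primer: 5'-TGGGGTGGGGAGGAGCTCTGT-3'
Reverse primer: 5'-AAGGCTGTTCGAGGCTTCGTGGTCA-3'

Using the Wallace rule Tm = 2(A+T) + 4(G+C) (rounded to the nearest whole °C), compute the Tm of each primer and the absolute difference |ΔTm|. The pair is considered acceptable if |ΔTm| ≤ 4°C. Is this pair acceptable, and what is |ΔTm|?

Forward: A=2 T=5 G=12 C=2 → Tm = 2·7 + 4·14 = 70°C.
Reverse: A=4 T=7 G=9 C=5 → Tm = 2·11 + 4·14 = 78°C.
|ΔTm| = |70 − 78| = 8°C, > 4°C.

|ΔTm| = 8°C; the pair is not acceptable.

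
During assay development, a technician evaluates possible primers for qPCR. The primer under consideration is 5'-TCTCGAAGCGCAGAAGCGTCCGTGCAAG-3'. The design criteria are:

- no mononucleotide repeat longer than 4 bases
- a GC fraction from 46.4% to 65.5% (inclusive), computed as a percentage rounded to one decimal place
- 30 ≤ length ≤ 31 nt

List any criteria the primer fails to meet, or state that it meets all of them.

Base counts: A=7, T=4, G=9, C=8 (length 28).
homopolymer run: longest run = 2 ✓
GC content: GC 17/28 = 60.7% ✓
length: length 28, outside 30–31 ✗

Fails: length.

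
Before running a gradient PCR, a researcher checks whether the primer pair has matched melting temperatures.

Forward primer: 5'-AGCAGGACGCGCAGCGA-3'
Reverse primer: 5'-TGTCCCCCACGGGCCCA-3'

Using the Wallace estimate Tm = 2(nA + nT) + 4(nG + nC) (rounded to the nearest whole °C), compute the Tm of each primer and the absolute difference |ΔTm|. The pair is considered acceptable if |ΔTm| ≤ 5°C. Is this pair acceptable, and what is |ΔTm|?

|ΔTm| = 2°C; the pair is acceptable.

Forward: A=5 T=0 G=7 C=5 → Tm = 2·5 + 4·12 = 58°C.
Reverse: A=2 T=2 G=4 C=9 → Tm = 2·4 + 4·13 = 60°C.
|ΔTm| = |58 − 60| = 2°C, ≤ 5°C.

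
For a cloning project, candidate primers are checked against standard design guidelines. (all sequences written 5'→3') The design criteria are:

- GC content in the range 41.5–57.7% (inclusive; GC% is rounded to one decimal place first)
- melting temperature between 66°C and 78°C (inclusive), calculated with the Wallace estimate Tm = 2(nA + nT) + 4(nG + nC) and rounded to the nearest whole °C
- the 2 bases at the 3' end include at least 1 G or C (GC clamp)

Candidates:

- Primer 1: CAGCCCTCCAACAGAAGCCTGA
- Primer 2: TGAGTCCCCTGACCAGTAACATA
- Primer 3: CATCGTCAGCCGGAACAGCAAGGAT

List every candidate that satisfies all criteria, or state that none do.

Primer 1 (22 nt, A=7 T=2 G=4 C=9): GC 13/22 = 59.1%, outside 41.5–57.7% ✗; Tm = 2·9 + 4·13 = 70°C ✓; 3' end GA has 1 G/C ✓ — fails.
Primer 2 (23 nt, A=7 T=5 G=4 C=7): GC 11/23 = 47.8% ✓; Tm = 2·12 + 4·11 = 68°C ✓; 3' end TA has 0 G/C, need ≥1 ✗ — fails.
Primer 3 (25 nt, A=8 T=3 G=7 C=7): GC 14/25 = 56.0% ✓; Tm = 2·11 + 4·14 = 78°C ✓; 3' end AT has 0 G/C, need ≥1 ✗ — fails.

None of the candidates satisfy all criteria.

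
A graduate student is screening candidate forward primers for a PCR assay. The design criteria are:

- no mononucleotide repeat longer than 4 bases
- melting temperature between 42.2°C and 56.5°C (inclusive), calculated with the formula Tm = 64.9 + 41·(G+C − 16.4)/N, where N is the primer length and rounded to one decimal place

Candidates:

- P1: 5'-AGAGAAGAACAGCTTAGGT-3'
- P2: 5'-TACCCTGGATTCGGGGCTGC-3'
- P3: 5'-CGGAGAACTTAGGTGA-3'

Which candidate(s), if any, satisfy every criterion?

P1 and P3.

P1 (19 nt, A=8 T=3 G=6 C=2): longest run = 2 ✓; Tm = 64.9 + 41·(8 − 16.4)/19 = 46.8°C ✓ — passes.
P2 (20 nt, A=2 T=5 G=7 C=6): longest run = 4 ✓; Tm = 64.9 + 41·(13 − 16.4)/20 = 57.9°C, outside 42.2–56.5°C ✗ — fails.
P3 (16 nt, A=5 T=3 G=6 C=2): longest run = 2 ✓; Tm = 64.9 + 41·(8 − 16.4)/16 = 43.4°C ✓ — passes.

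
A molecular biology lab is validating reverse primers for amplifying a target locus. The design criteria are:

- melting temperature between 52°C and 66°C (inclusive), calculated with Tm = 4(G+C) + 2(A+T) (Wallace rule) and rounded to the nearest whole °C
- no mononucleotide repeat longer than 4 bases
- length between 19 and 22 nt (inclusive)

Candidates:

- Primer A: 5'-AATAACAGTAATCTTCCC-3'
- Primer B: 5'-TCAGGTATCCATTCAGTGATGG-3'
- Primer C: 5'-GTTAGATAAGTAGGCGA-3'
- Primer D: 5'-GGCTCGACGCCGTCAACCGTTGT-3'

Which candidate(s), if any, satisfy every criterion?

Primer A (18 nt, A=7 T=5 G=1 C=5): Tm = 2·12 + 4·6 = 48°C, outside 52–66°C ✗; longest run = 3 ✓; length 18, outside 19–22 ✗ — fails.
Primer B (22 nt, A=5 T=7 G=6 C=4): Tm = 2·12 + 4·10 = 64°C ✓; longest run = 2 ✓; length 22 ✓ — passes.
Primer C (17 nt, A=6 T=4 G=6 C=1): Tm = 2·10 + 4·7 = 48°C, outside 52–66°C ✗; longest run = 2 ✓; length 17, outside 19–22 ✗ — fails.
Primer D (23 nt, A=3 T=5 G=7 C=8): Tm = 2·8 + 4·15 = 76°C, outside 52–66°C ✗; longest run = 2 ✓; length 23, outside 19–22 ✗ — fails.

Primer B only.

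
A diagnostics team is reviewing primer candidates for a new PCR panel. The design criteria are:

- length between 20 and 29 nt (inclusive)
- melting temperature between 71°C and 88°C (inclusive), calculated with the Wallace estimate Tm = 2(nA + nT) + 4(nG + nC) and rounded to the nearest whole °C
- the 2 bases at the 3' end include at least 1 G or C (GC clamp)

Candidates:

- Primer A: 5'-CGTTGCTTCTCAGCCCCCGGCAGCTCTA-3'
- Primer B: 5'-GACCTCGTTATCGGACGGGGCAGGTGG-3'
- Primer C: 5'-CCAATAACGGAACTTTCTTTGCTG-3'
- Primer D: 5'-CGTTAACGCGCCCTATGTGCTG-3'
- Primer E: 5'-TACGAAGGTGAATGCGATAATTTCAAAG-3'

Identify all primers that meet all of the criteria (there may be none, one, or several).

Primer A (28 nt, A=3 T=7 G=6 C=12): length 28 ✓; Tm = 2·10 + 4·18 = 92°C, outside 71–88°C ✗; 3' end TA has 0 G/C, need ≥1 ✗ — fails.
Primer B (27 nt, A=4 T=5 G=12 C=6): length 27 ✓; Tm = 2·9 + 4·18 = 90°C, outside 71–88°C ✗; 3' end GG has 2 G/C ✓ — fails.
Primer C (24 nt, A=6 T=8 G=4 C=6): length 24 ✓; Tm = 2·14 + 4·10 = 68°C, outside 71–88°C ✗; 3' end TG has 1 G/C ✓ — fails.
Primer D (22 nt, A=3 T=6 G=6 C=7): length 22 ✓; Tm = 2·9 + 4·13 = 70°C, outside 71–88°C ✗; 3' end TG has 1 G/C ✓ — fails.
Primer E (28 nt, A=11 T=7 G=7 C=3): length 28 ✓; Tm = 2·18 + 4·10 = 76°C ✓; 3' end AG has 1 G/C ✓ — passes.

Primer E only.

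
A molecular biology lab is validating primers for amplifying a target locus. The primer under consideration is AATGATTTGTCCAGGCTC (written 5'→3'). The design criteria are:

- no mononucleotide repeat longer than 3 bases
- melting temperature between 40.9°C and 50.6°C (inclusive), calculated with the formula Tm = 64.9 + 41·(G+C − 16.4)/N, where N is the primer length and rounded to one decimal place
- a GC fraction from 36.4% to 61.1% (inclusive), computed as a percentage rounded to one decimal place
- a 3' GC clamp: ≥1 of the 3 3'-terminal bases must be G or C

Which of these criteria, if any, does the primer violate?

Base counts: A=4, T=6, G=4, C=4 (length 18).
homopolymer run: longest run = 3 ✓
Tm: Tm = 64.9 + 41·(8 − 16.4)/18 = 45.8°C ✓
GC content: GC 8/18 = 44.4% ✓
GC clamp: 3' end CTC has 2 G/C ✓

Meets all criteria.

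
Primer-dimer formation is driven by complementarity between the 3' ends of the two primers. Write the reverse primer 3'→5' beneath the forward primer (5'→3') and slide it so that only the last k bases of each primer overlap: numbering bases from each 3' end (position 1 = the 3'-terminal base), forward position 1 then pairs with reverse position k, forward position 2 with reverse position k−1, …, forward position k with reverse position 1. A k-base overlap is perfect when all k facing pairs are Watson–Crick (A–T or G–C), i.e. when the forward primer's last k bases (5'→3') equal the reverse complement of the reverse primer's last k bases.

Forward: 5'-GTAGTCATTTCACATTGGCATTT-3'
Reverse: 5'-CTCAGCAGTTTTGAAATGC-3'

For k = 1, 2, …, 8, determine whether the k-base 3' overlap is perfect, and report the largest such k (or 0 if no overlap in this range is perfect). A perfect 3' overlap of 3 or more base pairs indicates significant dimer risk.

Longest perfect overlap: 6 complementary base pairs; significant dimer risk (threshold 3).

Last 8 bases (5'→3') — forward …TGGCATTT, reverse …TGAAATGC.
Reverse complement of the reverse primer's last 8 bases: GCATTTCA; its first k bases are the reverse complement of the reverse primer's last k bases, so a perfect k-base overlap needs the forward primer's last k bases to equal them.
Comparing (forward last k vs required): k=1: T vs G ✗; k=2: TT vs GC ✗; k=3: TTT vs GCA ✗; k=4: ATTT vs GCAT ✗; k=5: CATTT vs GCATT ✗; k=6: GCATTT vs GCATTT ✓; k=7: GGCATTT vs GCATTTC ✗; k=8: TGGCATTT vs GCATTTCA ✗.
Only k = 6 is perfect, so the longest perfect 3' overlap is 6.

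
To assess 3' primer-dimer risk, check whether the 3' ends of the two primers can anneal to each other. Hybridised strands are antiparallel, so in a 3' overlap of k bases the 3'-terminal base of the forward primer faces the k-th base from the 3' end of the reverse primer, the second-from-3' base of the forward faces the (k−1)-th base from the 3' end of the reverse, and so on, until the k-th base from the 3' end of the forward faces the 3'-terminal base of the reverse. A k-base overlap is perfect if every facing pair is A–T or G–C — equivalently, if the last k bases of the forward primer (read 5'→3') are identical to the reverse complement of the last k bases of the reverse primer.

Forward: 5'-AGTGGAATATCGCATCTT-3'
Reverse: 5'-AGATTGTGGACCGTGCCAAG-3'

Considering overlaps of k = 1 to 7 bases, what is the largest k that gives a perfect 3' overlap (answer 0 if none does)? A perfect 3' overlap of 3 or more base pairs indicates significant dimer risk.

Longest perfect overlap: 3 complementary base pairs; significant dimer risk (threshold 3).

Last 7 bases (5'→3') — forward …GCATCTT, reverse …TGCCAAG.
Reverse complement of the reverse primer's last 7 bases: CTTGGCA; its first k bases are the reverse complement of the reverse primer's last k bases, so a perfect k-base overlap needs the forward primer's last k bases to equal them.
Comparing (forward last k vs required): k=1: T vs C ✗; k=2: TT vs CT ✗; k=3: CTT vs CTT ✓; k=4: TCTT vs CTTG ✗; k=5: ATCTT vs CTTGG ✗; k=6: CATCTT vs CTTGGC ✗; k=7: GCATCTT vs CTTGGCA ✗.
Only k = 3 is perfect, so the longest perfect 3' overlap is 3.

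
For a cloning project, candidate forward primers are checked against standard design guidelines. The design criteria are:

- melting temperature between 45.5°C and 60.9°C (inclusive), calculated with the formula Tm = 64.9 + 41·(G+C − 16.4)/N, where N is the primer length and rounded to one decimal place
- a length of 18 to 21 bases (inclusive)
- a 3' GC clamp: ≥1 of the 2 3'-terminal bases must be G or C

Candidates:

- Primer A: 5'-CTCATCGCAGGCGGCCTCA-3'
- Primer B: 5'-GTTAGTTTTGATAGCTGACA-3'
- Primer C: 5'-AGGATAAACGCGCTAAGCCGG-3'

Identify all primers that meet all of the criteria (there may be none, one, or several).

Primer A (19 nt, A=3 T=3 G=5 C=8): Tm = 64.9 + 41·(13 − 16.4)/19 = 57.6°C ✓; length 19 ✓; 3' end CA has 1 G/C ✓ — passes.
Primer B (20 nt, A=5 T=8 G=5 C=2): Tm = 64.9 + 41·(7 − 16.4)/20 = 45.6°C ✓; length 20 ✓; 3' end CA has 1 G/C ✓ — passes.
Primer C (21 nt, A=7 T=2 G=7 C=5): Tm = 64.9 + 41·(12 − 16.4)/21 = 56.3°C ✓; length 21 ✓; 3' end GG has 2 G/C ✓ — passes.

Primer A, Primer B and Primer C.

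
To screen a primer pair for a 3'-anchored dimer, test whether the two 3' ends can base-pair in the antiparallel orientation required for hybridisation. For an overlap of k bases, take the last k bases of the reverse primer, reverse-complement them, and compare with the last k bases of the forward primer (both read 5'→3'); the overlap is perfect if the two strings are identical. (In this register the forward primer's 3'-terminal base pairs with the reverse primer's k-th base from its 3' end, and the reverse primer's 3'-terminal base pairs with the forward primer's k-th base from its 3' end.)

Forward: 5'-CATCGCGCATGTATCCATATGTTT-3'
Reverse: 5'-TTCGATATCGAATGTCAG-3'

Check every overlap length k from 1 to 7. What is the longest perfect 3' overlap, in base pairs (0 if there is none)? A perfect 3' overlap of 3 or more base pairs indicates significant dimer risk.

Last 7 bases (5'→3') — forward …TATGTTT, reverse …ATGTCAG.
Reverse complement of the reverse primer's last 7 bases: CTGACAT; its first k bases are the reverse complement of the reverse primer's last k bases, so a perfect k-base overlap needs the forward primer's last k bases to equal them.
Comparing (forward last k vs required): k=1: T vs C ✗; k=2: TT vs CT ✗; k=3: TTT vs CTG ✗; k=4: GTTT vs CTGA ✗; k=5: TGTTT vs CTGAC ✗; k=6: ATGTTT vs CTGACA ✗; k=7: TATGTTT vs CTGACAT ✗.
No overlap length from 1 to 7 is perfect, so the longest perfect 3' overlap is 0.

Longest perfect overlap: 0 complementary base pairs; below the dimer-risk threshold (threshold 3).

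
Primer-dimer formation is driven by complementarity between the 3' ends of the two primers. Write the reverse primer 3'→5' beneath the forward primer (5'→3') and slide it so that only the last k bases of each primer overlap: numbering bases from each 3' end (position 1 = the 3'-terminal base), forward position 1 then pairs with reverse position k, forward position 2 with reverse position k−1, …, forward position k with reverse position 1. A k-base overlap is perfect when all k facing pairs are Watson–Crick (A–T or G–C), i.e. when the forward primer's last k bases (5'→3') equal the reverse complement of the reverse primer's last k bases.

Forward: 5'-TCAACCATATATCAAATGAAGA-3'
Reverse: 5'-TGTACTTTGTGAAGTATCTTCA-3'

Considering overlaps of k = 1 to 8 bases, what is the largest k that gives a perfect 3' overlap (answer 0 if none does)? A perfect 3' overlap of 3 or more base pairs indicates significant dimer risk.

Last 8 bases (5'→3') — forward …AATGAAGA, reverse …TATCTTCA.
Reverse complement of the reverse primer's last 8 bases: TGAAGATA; its first k bases are the reverse complement of the reverse primer's last k bases, so a perfect k-base overlap needs the forward primer's last k bases to equal them.
Comparing (forward last k vs required): k=1: A vs T ✗; k=2: GA vs TG ✗; k=3: AGA vs TGA ✗; k=4: AAGA vs TGAA ✗; k=5: GAAGA vs TGAAG ✗; k=6: TGAAGA vs TGAAGA ✓; k=7: ATGAAGA vs TGAAGAT ✗; k=8: AATGAAGA vs TGAAGATA ✗.
Only k = 6 is perfect, so the longest perfect 3' overlap is 6.

Longest perfect overlap: 6 complementary base pairs; significant dimer risk (threshold 3).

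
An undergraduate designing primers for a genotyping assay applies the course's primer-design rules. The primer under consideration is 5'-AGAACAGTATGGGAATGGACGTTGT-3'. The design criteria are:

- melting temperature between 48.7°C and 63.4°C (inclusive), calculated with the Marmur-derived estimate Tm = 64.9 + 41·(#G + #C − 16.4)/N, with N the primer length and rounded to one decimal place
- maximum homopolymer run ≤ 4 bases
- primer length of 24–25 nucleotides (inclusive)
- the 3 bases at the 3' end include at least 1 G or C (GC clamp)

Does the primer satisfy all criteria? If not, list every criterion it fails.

Meets all criteria.

Base counts: A=8, T=6, G=9, C=2 (length 25).
Tm: Tm = 64.9 + 41·(11 − 16.4)/25 = 56.0°C ✓
homopolymer run: longest run = 3 ✓
length: length 25 ✓
GC clamp: 3' end TGT has 1 G/C ✓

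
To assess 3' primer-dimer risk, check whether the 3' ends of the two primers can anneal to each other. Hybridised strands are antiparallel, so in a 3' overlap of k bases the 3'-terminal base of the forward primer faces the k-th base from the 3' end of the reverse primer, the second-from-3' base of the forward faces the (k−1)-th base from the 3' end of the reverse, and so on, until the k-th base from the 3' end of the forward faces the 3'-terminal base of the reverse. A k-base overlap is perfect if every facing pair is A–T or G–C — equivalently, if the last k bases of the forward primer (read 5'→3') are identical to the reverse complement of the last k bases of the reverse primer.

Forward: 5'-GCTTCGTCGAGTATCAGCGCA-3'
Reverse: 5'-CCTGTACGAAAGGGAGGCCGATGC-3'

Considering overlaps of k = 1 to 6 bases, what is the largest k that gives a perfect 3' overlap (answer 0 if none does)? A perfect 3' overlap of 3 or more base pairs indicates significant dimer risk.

Last 6 bases (5'→3') — forward …AGCGCA, reverse …CGATGC.
Reverse complement of the reverse primer's last 6 bases: GCATCG; its first k bases are the reverse complement of the reverse primer's last k bases, so a perfect k-base overlap needs the forward primer's last k bases to equal them.
Comparing (forward last k vs required): k=1: A vs G ✗; k=2: CA vs GC ✗; k=3: GCA vs GCA ✓; k=4: CGCA vs GCAT ✗; k=5: GCGCA vs GCATC ✗; k=6: AGCGCA vs GCATCG ✗.
Only k = 3 is perfect, so the longest perfect 3' overlap is 3.

Longest perfect overlap: 3 complementary base pairs; significant dimer risk (threshold 3).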